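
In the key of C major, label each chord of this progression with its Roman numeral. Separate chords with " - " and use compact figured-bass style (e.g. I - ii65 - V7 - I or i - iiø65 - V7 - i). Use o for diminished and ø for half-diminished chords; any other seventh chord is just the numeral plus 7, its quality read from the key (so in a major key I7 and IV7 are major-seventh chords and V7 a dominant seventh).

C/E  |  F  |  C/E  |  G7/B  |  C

C/E: major triad on C = scale degree 1 → I6.
F has root F, degree 4 in C major, so IV.
C/E: major triad on C = scale degree 1 → I6.
G7/B has root G, degree 5 in C major, so V65.
C: root C is the tonic; major triad there is I.

I6 - IV - I6 - V65 - I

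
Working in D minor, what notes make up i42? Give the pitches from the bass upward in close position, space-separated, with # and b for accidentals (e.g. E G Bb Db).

The numeral's case and figure indicate a minor seventh chord. In D minor its root, the first degree, is D.
That chord is spelled D-F-A-C.
With the 42 figure the chord is in third inversion; from the bass C upward in close position it reads C-D-F-A.

C D F A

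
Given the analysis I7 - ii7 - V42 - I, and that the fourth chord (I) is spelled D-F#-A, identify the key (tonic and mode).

D major

The chord D is a major triad rooted on D; its label is I.
If D is scale degree 1 and the mode makes that degree carry a major triad, the tonic is D and the mode is major.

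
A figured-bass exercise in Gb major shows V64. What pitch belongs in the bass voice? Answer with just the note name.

V in Gb major has root Db; the chord is Db-F-Ab.
The figure 64 means second inversion — the fifth is in the bass.

Ab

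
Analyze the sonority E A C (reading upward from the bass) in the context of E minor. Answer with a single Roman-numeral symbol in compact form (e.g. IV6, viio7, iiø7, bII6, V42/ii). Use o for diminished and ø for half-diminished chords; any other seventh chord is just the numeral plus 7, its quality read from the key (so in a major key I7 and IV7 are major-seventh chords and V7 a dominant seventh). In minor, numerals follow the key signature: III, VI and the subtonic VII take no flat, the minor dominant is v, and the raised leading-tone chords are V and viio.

iv64

Stacked in thirds the chord is A-C-E: a minor triad on A.
A is scale degree 4 in E minor, and a minor triad on that degree is written iv.
With E in the bass the chord is in second inversion, so the figured bass is 64.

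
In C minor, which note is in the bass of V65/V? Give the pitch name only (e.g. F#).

F#

The applied chord V65/V is rooted on D: D-F#-A-C.
The figure 65 means first inversion — the third is in the bass.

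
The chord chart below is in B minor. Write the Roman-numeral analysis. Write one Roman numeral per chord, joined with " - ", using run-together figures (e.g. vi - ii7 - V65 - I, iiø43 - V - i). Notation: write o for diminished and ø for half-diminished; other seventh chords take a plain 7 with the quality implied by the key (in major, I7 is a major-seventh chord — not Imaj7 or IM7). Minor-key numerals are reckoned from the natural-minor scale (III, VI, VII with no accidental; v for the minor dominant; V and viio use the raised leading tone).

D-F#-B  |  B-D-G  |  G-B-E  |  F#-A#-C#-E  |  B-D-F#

i6 - VI6 - iv6 - V7 - i

D-F#-B: root B is the tonic; minor triad there is i6.
B-D-G: root G is the submediant; major triad there is VI6.
G-B-E: root E is the subdominant; minor triad there is iv6.
F#-A#-C#-E has root F#, degree 5 in B minor, so V7.
B-D-F# has root B, degree 1 in B minor, so i.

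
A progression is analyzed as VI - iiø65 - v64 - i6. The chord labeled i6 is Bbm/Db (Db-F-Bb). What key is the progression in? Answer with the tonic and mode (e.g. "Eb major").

Bb minor

The anchor chord is a minor triad on Bb, labeled i6.
If Bb is scale degree 1 and the mode makes that degree carry a minor triad, the tonic is Bb and the mode is minor.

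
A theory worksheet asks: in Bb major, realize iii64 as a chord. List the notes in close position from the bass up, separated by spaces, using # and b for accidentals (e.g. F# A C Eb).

The numeral's case and figure indicate a minor triad. In Bb major its root, the mediant, is D.
That chord is spelled D-F-A.
With the 64 figure the chord is in second inversion; from the bass A upward in close position it reads A-D-F.

A D F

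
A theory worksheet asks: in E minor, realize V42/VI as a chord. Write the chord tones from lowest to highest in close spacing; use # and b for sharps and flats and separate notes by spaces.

F G B D

The slash means an applied dominant: we want the dominant of VI. In E minor, VI is C major, and its dominant is built on G.
Building a dominant seventh chord on G gives G-B-D-F.
With the 42 figure the chord is in third inversion; from the bass F upward in close position it reads F-G-B-D.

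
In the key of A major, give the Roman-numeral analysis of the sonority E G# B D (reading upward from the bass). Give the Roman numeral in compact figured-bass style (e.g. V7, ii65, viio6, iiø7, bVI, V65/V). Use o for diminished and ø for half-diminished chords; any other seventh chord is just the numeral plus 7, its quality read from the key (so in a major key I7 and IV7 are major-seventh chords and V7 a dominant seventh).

Stacked in thirds the chord is E-G#-B-D: a dominant seventh chord on E.
E is scale degree 5 in A major, and a dominant seventh chord on that degree is written V7.

V7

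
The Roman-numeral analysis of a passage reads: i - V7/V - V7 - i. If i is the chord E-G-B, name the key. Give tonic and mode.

E minor

The anchor chord is a minor triad on E, labeled i.
If E is scale degree 1 and the mode makes that degree carry a minor triad, the tonic is E and the mode is minor.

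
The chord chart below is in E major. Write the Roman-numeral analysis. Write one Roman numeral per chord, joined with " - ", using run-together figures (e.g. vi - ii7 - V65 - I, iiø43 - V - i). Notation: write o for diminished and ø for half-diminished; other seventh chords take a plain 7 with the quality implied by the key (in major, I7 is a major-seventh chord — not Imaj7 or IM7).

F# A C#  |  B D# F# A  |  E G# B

ii - V7 - I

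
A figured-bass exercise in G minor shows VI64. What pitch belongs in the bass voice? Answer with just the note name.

Bb

VI in G minor has root Eb; the chord is Eb-G-Bb.
The figure 64 means second inversion — the fifth is in the bass.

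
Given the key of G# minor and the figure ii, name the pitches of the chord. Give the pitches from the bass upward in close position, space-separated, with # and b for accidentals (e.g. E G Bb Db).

ii is the minor supertonic, borrowed from the parallel major (the Dorian ii). In G# minor that root is A#.
So the chord is A#-C#-E#.

A# C# E#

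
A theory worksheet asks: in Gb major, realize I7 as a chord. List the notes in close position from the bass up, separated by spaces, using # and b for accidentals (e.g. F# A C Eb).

Gb Bb Db F

In Gb major, the tonic is Gb, and the diatonic chord built there is a major seventh chord.
Stacking thirds from Gb gives Gb-Bb-Db-F.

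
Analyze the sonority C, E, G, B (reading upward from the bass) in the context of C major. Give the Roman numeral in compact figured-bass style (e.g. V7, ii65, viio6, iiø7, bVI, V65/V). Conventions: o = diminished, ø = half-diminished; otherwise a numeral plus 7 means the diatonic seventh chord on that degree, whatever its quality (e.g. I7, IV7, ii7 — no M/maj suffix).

Stacked in thirds the chord is C-E-G-B: a major seventh chord on C.
C is scale degree 1 in C major, and a major seventh chord on that degree is written I7.

I7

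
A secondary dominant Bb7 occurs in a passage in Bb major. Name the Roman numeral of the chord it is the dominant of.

IV

The chord is a dominant seventh chord on Bb.
A dominant resolves down a perfect fifth: Bb → Eb. In Bb major, Eb is scale degree 4, i.e. IV.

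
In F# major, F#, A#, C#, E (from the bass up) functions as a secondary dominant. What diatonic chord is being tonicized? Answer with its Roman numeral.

The chord is a dominant seventh chord on F#.
A dominant resolves down a perfect fifth: F# → B. In F# major, B is scale degree 4, i.e. IV.

IV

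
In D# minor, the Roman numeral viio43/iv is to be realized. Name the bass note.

C#

The applied chord viio43/iv is rooted on F##: F##-A#-C#-E.
The figure 43 means second inversion — the fifth is in the bass.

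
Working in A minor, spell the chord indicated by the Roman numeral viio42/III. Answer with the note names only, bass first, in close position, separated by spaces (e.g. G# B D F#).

Ab B D F

viio42/III is a secondary leading-tone chord. The target III is C in A minor; the applied chord is rooted a semitone below, on B.
Building a fully diminished seventh chord on B gives B-D-F-Ab.
With the 42 figure the chord is in third inversion; from the bass Ab upward in close position it reads Ab-B-D-F.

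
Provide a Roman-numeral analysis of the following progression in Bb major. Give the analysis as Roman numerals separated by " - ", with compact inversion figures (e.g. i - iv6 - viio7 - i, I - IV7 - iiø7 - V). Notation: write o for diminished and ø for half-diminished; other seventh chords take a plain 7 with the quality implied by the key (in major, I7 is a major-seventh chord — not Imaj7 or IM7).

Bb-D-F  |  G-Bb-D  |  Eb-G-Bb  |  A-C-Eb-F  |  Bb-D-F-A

Bb-D-F: root Bb is the tonic; major triad there is I.
G-Bb-D has root G, degree 6 in Bb major, so vi.
Eb-G-Bb: major triad on Eb = scale degree 4 → IV.
A-C-Eb-F has root F, degree 5 in Bb major, so V65.
Bb-D-F-A has root Bb, degree 1 in Bb major, so I7.

I - vi - IV - V65 - I7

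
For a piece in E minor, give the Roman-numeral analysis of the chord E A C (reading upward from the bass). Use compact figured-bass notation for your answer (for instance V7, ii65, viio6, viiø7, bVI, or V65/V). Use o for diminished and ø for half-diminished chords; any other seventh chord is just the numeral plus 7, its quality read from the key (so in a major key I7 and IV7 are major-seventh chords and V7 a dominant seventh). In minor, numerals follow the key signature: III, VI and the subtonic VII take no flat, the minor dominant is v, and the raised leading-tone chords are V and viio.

iv64

The pitches A-C-E form a minor triad rooted on A.
In E minor, A is the subdominant; the diatonic minor triad there is iv.
With E in the bass the chord is in second inversion, so the figured bass is 64.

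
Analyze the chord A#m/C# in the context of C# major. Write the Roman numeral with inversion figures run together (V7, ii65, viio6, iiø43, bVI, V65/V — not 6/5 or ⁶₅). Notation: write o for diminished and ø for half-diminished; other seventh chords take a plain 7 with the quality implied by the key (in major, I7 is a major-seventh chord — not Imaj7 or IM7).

vi6

Stacked in thirds the chord is A#-C#-E#: a minor triad on A#.
In C# major, A# is the submediant; the diatonic minor triad there is vi.
With C# in the bass the chord is in first inversion, so the figured bass is 6.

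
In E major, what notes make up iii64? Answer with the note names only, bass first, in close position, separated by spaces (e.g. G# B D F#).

D# G# B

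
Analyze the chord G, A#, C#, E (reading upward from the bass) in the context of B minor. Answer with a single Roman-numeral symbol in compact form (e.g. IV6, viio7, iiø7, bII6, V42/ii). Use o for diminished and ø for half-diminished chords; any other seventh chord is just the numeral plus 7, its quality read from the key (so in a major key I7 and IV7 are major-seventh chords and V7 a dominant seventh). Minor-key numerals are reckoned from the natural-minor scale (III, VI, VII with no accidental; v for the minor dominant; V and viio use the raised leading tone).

viio42

Stacked in thirds the chord is A#-C#-E-G: a fully diminished seventh chord on A#.
In B minor, A# is the leading tone; the diatonic fully diminished seventh chord there is viio7.
With G in the bass the chord is in third inversion, so the figured bass is 42.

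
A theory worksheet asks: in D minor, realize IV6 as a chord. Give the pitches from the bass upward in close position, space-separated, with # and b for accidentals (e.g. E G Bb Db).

Scale degree 4 in D minor is G; here the chord built on it is altered to a major triad. IV6 is the major subdominant, borrowed from the parallel major.
So the chord is G-B-D.
The figured bass 6 indicates first inversion, placing the third (B) in the bass: B-D-G.

B D G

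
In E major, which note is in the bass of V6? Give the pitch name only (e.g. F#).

V in E major has root B; the chord is B-D#-F#.
The figure 6 means first inversion — the third is in the bass.

D#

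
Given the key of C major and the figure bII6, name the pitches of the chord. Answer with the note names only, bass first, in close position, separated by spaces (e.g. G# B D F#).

bII6 is the Neapolitan sixth — a major triad on the lowered second degree, here in its customary first inversion. In C major that root is Db.
So the chord is Db-F-Ab.
The figured bass 6 indicates first inversion, placing the third (F) in the bass: F-Ab-Db.

F Ab Db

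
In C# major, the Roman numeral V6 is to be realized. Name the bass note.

B#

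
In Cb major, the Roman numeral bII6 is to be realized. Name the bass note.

Fb

bII in Cb major has root Dbb; the chord is Dbb-Fb-Abb.
The figure 6 means first inversion — the third is in the bass.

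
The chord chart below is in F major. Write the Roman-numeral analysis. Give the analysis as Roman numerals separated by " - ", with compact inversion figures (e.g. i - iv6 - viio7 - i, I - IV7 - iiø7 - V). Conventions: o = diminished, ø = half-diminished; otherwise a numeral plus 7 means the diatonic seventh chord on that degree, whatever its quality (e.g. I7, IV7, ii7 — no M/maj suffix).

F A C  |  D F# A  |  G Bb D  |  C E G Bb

I - V/ii - ii - V7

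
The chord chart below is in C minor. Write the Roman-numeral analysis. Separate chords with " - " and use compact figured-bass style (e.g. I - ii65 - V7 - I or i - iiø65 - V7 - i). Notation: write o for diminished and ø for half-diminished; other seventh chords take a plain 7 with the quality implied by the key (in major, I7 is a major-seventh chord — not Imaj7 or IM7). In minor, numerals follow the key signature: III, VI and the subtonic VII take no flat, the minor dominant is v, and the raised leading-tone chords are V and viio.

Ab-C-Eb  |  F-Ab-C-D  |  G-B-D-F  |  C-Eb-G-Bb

Ab-C-Eb has root Ab, degree 6 in C minor, so VI.
F-Ab-C-D has root D, degree 2 in C minor, so iiø65.
G-B-D-F: dominant seventh chord on G = scale degree 5 → V7.
C-Eb-G-Bb: minor seventh chord on C = scale degree 1 → i7.

VI - iiø65 - V7 - i7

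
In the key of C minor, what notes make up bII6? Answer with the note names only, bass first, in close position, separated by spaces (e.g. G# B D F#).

F Ab Db

Scale degree 2 in C minor is D; lowering it a half step gives Db. bII6 is the Neapolitan sixth — a major triad on the lowered second degree, here in its customary first inversion.
So the chord is Db-F-Ab, a major triad.
The figured bass 6 indicates first inversion, placing the third (F) in the bass: F-Ab-Db.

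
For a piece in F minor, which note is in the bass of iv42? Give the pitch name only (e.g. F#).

iv in F minor has root Bb; the chord is Bb-Db-F-Ab.
The figure 42 means third inversion — the seventh is in the bass.

Ab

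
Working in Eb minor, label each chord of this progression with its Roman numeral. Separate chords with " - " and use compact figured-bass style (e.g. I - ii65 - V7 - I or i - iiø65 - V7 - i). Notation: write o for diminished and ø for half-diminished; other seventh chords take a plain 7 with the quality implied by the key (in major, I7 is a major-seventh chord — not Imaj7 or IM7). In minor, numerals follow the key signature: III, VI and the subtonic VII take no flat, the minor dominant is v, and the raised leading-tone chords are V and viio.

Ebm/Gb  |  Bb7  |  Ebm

i6 - V7 - i

Ebm/Gb: root Eb is the tonic; minor triad there is i6.
Bb7: root Bb is the dominant; dominant seventh chord there is V7.
Ebm: root Eb is the tonic; minor triad there is i.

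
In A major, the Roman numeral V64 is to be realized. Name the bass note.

V in A major has root E; the chord is E-G#-B.
The figure 64 means second inversion — the fifth is in the bass.

B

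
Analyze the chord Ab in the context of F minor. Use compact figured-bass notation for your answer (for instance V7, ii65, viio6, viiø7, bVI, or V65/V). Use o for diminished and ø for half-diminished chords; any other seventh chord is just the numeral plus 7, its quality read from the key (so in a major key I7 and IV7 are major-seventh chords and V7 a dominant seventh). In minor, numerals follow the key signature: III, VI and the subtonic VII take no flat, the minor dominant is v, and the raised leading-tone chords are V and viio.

III

Stacked in thirds the chord is Ab-C-Eb: a major triad on Ab.
In F minor, Ab is the mediant; the diatonic major triad there is III.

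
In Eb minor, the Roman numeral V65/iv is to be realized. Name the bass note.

G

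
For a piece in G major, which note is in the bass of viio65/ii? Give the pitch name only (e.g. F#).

The applied chord viio65/ii is rooted on G#: G#-B-D-F.
The figure 65 means first inversion — the third is in the bass.

B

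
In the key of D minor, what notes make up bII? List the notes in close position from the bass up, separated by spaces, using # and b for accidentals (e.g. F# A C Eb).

Scale degree 2 in D minor is E; lowering it a half step gives Eb. bII is the Neapolitan chord — a major triad on the lowered second degree.
So the chord is Eb-G-Bb, a major triad.

Eb G Bb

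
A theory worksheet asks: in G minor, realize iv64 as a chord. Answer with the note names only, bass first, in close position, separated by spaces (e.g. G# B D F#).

The numeral's case and figure indicate a minor triad. In G minor its root, the subdominant, is C.
Stacking thirds from C gives C-Eb-G.
The figured bass 64 indicates second inversion, placing the fifth (G) in the bass: G-C-Eb.

G C Eb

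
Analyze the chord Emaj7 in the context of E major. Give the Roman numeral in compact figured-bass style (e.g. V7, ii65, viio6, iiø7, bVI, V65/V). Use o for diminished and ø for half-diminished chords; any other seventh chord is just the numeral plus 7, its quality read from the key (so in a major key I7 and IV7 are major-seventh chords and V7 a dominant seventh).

I7

Stacked in thirds the chord is E-G#-B-D#: a major seventh chord on E.
In E major, E is the tonic; the diatonic major seventh chord there is I7.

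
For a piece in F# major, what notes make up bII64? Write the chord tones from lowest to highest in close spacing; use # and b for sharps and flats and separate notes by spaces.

D G B

Scale degree 2 in F# major is G#; lowering it a half step gives G. bII64 is the Neapolitan chord — a major triad on the lowered second degree.
So the chord is G-B-D.
The figured bass 64 indicates second inversion, placing the fifth (D) in the bass: D-G-B.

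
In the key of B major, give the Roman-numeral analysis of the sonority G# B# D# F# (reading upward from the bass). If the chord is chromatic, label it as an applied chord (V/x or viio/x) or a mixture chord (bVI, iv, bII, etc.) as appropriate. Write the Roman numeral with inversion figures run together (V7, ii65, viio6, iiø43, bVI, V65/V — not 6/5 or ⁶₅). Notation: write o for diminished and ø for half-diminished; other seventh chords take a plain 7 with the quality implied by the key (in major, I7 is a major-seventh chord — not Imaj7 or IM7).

The pitches G#-B#-D#-F# form a dominant seventh chord rooted on G#.
G# is not a diatonic chord root with this quality in B major, but it lies a perfect fifth above C# (ii), so the chord functions as an applied dominant of ii.

V7/ii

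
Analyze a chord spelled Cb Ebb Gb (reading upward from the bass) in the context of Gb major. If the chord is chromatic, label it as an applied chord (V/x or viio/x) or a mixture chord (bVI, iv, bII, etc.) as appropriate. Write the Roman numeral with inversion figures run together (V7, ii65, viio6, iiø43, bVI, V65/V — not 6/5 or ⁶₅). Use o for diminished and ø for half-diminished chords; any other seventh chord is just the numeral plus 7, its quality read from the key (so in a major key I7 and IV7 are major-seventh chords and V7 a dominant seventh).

iv

Stacked in thirds the chord is Cb-Ebb-Gb: a minor triad on Cb.
Cb is the fourth degree of Gb major. This is the minor subdominant, borrowed from the parallel minor.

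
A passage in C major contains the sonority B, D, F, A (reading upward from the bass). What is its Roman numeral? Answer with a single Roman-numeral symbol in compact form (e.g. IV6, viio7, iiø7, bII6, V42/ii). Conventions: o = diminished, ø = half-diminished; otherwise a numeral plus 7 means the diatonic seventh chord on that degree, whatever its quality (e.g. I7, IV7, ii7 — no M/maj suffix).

viiø7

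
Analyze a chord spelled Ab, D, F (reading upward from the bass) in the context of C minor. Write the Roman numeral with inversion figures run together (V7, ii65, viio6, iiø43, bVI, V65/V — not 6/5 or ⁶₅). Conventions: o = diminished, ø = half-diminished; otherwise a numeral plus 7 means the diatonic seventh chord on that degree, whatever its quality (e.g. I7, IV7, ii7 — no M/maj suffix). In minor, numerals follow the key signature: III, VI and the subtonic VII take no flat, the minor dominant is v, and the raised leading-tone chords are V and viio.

The pitches D-F-Ab form a diminished triad rooted on D.
D is scale degree 2 in C minor, and a diminished triad on that degree is written iio.
With Ab in the bass the chord is in second inversion, so the figured bass is 64.

iio64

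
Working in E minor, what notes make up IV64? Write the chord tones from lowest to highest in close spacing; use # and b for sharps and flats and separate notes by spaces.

E A C#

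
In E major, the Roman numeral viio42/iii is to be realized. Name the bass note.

E

The applied chord viio42/iii is rooted on F##: F##-A#-C#-E.
The figure 42 means third inversion — the seventh is in the bass.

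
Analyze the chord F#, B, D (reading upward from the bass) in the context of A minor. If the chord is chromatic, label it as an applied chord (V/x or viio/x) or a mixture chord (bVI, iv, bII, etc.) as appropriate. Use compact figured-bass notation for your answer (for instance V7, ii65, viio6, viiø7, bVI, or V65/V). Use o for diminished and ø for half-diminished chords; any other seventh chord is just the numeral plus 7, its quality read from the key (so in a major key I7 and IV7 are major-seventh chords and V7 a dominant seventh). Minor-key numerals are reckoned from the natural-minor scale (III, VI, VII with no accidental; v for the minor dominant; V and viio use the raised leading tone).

The pitches B-D-F# form a minor triad rooted on B.
B is the second degree of A minor. This is the minor supertonic, borrowed from the parallel major (the Dorian ii).
With F# in the bass the chord is in second inversion, so the figured bass is 64.

ii64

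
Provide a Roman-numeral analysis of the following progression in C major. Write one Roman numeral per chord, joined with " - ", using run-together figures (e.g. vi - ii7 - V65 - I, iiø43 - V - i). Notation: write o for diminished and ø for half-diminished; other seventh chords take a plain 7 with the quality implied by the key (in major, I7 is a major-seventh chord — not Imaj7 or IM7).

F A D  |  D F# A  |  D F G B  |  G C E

ii6 - V/V - V43 - I64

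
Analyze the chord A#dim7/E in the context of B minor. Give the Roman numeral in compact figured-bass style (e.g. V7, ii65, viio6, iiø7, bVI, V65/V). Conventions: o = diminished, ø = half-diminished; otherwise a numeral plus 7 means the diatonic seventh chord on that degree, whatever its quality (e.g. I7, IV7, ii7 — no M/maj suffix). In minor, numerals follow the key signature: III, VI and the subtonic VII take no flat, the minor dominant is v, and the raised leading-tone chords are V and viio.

viio43

The pitches A#-C#-E-G form a fully diminished seventh chord rooted on A#.
A# is scale degree 7 in B minor, and a fully diminished seventh chord on that degree is written viio7.
With E in the bass the chord is in second inversion, so the figured bass is 43.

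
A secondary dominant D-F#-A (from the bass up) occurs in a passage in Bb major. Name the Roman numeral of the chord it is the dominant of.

The chord is a major triad on D.
A dominant resolves down a perfect fifth: D → G. In Bb major, G is scale degree 6, i.e. vi.

vi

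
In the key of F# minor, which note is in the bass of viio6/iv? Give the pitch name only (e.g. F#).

C#

The applied chord viio6/iv is rooted on A#: A#-C#-E.
The figure 6 means first inversion — the third is in the bass.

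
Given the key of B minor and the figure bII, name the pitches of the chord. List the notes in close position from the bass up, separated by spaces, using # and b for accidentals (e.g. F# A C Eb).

bII is the Neapolitan chord — a major triad on the lowered second degree. In B minor that root is C.
So the chord is C-E-G, a major triad.

C E G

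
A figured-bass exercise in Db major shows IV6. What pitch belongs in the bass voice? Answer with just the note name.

IV in Db major has root Gb; the chord is Gb-Bb-Db.
The figure 6 means first inversion — the third is in the bass.

Bb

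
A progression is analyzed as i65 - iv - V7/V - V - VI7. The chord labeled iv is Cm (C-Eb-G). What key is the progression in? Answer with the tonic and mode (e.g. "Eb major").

G minor

iv is given as C-Eb-G — a minor triad with root C.
If C is scale degree 4 and the mode makes that degree carry a minor triad, the tonic is G and the mode is minor.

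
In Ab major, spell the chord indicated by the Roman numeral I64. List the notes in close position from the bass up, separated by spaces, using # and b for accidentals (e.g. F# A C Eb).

Eb Ab C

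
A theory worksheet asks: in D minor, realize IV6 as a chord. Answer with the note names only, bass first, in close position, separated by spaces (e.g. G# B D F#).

B D G

IV6 is the major subdominant, borrowed from the parallel major. In D minor that root is G.
So the chord is G-B-D.
With the 6 figure the chord is in first inversion; from the bass B upward in close position it reads B-D-G.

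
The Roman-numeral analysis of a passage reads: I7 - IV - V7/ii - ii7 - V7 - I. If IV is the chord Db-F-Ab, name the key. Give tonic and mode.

Ab major

The anchor chord is a major triad on Db, labeled IV.
Counting down 3 scale steps from Db places the tonic on Ab; a major triad on degree 4 is diatonic only in major.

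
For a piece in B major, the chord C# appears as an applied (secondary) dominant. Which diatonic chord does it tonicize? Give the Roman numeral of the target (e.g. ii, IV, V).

V

The chord is a major triad on C#.
A dominant resolves down a perfect fifth: C# → F#. In B major, F# is scale degree 5, i.e. V.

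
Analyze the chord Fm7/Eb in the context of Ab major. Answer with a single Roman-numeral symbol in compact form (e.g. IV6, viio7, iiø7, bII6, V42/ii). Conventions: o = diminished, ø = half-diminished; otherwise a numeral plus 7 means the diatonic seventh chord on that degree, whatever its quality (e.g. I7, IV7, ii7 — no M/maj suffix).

vi42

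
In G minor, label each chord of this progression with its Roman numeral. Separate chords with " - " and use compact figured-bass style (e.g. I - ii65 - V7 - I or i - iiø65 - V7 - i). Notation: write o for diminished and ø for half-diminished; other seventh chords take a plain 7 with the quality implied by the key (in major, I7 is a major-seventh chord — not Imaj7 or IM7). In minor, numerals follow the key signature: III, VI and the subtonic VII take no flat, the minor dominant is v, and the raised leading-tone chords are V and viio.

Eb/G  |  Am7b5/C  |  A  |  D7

VI6 - iiø65 - V/V - V7

Eb/G: root Eb is the submediant; major triad there is VI6.
Am7b5/C: half-diminished seventh chord on A = scale degree 2 → iiø65.
A: a major triad on A, the applied dominant of V → V/V.
D7 has root D, degree 5 in G minor, so V7.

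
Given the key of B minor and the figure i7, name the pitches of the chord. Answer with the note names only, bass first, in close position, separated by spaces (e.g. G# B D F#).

In B minor, the first degree is B, and the diatonic chord built there is a minor seventh chord.
Stacking thirds from B gives B-D-F#-A.

B D F# A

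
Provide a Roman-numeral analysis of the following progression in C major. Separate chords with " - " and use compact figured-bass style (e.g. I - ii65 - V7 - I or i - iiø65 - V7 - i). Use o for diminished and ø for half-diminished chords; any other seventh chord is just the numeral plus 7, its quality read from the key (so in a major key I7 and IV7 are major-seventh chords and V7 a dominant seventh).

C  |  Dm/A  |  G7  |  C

I - ii64 - V7 - I

C: root C is the tonic; major triad there is I.
Dm/A has root D, degree 2 in C major, so ii64.
G7: dominant seventh chord on G = scale degree 5 → V7.
C: major triad on C = scale degree 1 → I.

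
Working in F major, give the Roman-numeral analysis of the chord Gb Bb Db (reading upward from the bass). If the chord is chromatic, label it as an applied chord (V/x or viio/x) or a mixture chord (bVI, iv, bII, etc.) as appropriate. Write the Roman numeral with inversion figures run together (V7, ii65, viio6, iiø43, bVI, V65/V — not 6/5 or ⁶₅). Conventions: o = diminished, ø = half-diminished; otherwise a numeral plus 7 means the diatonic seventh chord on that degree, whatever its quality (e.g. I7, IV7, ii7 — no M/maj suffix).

bII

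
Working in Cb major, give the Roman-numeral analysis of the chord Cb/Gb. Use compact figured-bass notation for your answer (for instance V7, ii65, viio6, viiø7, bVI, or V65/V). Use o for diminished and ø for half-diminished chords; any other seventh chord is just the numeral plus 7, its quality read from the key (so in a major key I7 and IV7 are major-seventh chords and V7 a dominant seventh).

Stacked in thirds the chord is Cb-Eb-Gb: a major triad on Cb.
Cb is scale degree 1 in Cb major, and a major triad on that degree is written I.
With Gb in the bass the chord is in second inversion, so the figured bass is 64.

I64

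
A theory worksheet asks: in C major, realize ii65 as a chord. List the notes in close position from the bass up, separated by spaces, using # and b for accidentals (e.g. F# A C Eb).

F A C D

In C major, the supertonic is D, and the diatonic chord built there is a minor seventh chord.
Stacking thirds from D gives D-F-A-C.
The figured bass 65 indicates first inversion, placing the third (F) in the bass: F-A-C-D.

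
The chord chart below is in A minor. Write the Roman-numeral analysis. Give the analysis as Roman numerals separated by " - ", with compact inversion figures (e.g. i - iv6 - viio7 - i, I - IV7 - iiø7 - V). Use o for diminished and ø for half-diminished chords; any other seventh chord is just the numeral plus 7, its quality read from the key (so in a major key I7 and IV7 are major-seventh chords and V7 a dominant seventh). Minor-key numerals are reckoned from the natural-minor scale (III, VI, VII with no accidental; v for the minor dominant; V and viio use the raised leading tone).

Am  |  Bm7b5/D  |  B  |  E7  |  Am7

i - iiø65 - V/V - V7 - i7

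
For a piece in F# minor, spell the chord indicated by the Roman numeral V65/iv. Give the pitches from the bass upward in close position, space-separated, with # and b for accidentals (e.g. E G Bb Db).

V65/iv is a secondary dominant — the dominant seventh of iv. iv in F# minor is B, so the applied chord's root is F#, a perfect fifth above.
Building a dominant seventh chord on F# gives F#-A#-C#-E.
With the 65 figure the chord is in first inversion; from the bass A# upward in close position it reads A#-C#-E-F#.

A# C# E F#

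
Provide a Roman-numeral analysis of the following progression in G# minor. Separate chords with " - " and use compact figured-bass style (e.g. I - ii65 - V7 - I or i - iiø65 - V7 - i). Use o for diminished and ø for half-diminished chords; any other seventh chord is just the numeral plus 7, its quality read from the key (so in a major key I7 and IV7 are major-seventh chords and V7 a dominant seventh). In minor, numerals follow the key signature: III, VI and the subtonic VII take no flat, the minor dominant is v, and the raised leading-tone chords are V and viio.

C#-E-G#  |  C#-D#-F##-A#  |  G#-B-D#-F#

C#-E-G#: root C# is the subdominant; minor triad there is iv.
C#-D#-F##-A# has root D#, degree 5 in G# minor, so V42.
G#-B-D#-F#: root G# is the tonic; minor seventh chord there is i7.

iv - V42 - i7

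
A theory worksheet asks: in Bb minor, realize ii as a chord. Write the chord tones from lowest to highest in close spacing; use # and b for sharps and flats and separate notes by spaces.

Scale degree 2 in Bb minor is C; here the chord built on it is altered to a minor triad. ii is the minor supertonic, borrowed from the parallel major (the Dorian ii).
So the chord is C-Eb-G.

C Eb G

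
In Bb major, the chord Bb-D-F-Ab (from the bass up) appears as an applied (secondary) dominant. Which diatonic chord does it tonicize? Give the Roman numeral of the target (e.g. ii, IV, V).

IV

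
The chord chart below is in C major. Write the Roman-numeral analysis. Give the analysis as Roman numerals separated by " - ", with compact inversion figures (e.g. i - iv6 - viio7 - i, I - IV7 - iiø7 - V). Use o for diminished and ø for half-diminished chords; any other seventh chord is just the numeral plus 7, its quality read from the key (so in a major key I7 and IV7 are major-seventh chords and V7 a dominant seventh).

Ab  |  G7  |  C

bVI - V7 - I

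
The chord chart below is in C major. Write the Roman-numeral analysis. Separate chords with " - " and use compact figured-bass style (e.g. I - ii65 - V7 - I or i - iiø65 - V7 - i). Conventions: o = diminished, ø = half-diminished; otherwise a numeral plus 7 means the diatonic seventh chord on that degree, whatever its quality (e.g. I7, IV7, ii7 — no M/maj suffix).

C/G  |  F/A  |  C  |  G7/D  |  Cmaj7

I64 - IV6 - I - V43 - I7

C/G has root C, degree 1 in C major, so I64.
F/A: root F is the subdominant; major triad there is IV6.
C: root C is the tonic; major triad there is I.
G7/D: root G is the dominant; dominant seventh chord there is V43.
Cmaj7 has root C, degree 1 in C major, so I7.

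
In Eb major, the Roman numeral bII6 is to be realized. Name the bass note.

Ab

bII in Eb major has root Fb; the chord is Fb-Ab-Cb.
The figure 6 means first inversion — the third is in the bass.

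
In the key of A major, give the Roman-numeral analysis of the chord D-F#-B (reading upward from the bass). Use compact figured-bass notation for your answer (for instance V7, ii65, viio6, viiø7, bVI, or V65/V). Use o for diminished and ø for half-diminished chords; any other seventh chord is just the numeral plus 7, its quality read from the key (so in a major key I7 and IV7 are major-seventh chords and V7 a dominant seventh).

Stacked in thirds the chord is B-D-F#: a minor triad on B.
In A major, B is the supertonic; the diatonic minor triad there is ii.
With D in the bass the chord is in first inversion, so the figured bass is 6.

ii6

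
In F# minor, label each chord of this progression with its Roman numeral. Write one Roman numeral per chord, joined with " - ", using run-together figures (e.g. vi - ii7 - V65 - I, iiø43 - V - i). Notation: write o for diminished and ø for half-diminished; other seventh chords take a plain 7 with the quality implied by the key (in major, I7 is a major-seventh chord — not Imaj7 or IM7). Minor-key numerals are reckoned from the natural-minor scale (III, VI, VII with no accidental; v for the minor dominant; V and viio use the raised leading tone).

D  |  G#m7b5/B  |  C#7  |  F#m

D: root D is the submediant; major triad there is VI.
G#m7b5/B: half-diminished seventh chord on G# = scale degree 2 → iiø65.
C#7: dominant seventh chord on C# = scale degree 5 → V7.
F#m: minor triad on F# = scale degree 1 → i.

VI - iiø65 - V7 - i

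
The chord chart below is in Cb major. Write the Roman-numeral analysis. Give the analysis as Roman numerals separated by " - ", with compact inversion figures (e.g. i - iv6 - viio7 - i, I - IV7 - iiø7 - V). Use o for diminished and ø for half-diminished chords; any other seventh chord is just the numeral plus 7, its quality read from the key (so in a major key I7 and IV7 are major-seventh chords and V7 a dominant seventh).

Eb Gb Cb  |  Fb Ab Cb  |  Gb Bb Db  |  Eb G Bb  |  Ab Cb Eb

Eb-Gb-Cb has root Cb, degree 1 in Cb major, so I6.
Fb-Ab-Cb: root Fb is the subdominant; major triad there is IV.
Gb-Bb-Db: major triad on Gb = scale degree 5 → V.
Eb-G-Bb: a major triad on Eb, the applied dominant of vi → V/vi.
Ab-Cb-Eb: root Ab is the submediant; minor triad there is vi.

I6 - IV - V - V/vi - vi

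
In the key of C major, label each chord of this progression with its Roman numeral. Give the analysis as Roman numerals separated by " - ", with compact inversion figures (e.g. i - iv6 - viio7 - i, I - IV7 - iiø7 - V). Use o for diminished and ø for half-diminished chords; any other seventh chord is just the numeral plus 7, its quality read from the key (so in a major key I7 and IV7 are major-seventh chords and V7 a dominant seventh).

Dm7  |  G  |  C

ii7 - V - I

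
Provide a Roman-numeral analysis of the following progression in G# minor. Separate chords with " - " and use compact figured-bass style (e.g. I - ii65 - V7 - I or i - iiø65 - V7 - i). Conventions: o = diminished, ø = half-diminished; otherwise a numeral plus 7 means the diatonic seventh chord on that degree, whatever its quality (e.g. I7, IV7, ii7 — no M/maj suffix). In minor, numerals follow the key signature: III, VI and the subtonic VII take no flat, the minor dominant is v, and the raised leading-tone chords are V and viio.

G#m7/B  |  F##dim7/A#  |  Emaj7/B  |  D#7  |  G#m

i65 - viio65 - VI43 - V7 - i

G#m7/B has root G#, degree 1 in G# minor, so i65.
F##dim7/A#: root F## is the leading tone; fully diminished seventh chord there is viio65.
Emaj7/B: major seventh chord on E = scale degree 6 → VI43.
D#7: root D# is the dominant; dominant seventh chord there is V7.
G#m has root G#, degree 1 in G# minor, so i.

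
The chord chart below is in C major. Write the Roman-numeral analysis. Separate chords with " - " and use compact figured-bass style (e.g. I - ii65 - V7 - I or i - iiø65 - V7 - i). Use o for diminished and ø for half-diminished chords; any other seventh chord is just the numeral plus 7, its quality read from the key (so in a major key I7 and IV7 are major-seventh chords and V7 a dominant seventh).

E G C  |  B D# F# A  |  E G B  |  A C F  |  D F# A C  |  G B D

E-G-C has root C, degree 1 in C major, so I6.
B-D#-F#-A: chromatic; B is V of iii, so V7/iii.
E-G-B: root E is the mediant; minor triad there is iii.
A-C-F: major triad on F = scale degree 4 → IV6.
D-F#-A-C: chromatic; D is V of V, so V7/V.
G-B-D has root G, degree 5 in C major, so V.

I6 - V7/iii - iii - IV6 - V7/V - V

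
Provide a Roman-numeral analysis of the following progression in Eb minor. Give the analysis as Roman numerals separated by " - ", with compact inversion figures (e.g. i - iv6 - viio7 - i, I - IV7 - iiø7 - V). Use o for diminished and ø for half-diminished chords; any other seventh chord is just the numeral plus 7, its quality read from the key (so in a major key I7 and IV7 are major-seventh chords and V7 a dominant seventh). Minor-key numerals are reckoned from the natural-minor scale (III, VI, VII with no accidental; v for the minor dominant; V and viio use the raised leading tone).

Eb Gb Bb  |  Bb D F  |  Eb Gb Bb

Eb-Gb-Bb: minor triad on Eb = scale degree 1 → i.
Bb-D-F: major triad on Bb = scale degree 5 → V.
Eb-Gb-Bb: minor triad on Eb = scale degree 1 → i.

i - V - i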